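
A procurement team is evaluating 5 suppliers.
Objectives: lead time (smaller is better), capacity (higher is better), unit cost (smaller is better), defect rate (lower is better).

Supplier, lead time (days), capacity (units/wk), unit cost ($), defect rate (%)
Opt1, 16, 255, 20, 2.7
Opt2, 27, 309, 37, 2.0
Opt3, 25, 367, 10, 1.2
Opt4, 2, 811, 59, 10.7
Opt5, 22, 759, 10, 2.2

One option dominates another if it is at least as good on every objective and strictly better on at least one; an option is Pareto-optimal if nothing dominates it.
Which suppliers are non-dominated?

Opt1: not dominated.
Opt2: dominated by Opt3 (lead time 25≤27, capacity 367≥309, unit cost 10≤37, defect rate 1.2≤2.0).
Opt3: not dominated (best defect rate).
Opt4: not dominated (best lead time).
Opt5: not dominated.

Opt1, Opt3, Opt4, Opt5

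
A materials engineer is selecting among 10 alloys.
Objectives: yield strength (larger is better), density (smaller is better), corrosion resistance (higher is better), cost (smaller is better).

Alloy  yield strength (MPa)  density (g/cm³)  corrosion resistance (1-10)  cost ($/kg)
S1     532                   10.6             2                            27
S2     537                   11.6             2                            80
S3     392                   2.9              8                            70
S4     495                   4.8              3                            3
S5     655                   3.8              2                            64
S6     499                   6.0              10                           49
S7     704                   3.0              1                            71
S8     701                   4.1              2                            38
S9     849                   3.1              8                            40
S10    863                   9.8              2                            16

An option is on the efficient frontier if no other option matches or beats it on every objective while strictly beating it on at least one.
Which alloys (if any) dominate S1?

S10

S10: yield strength 863≥532, density 9.8≤10.6, corrosion resistance 2≥2, cost 16≤27 — dominates S1.
Others (S2, S3, S4, S5, S6, S7, S8, S9) are each worse than S1 on at least one objective.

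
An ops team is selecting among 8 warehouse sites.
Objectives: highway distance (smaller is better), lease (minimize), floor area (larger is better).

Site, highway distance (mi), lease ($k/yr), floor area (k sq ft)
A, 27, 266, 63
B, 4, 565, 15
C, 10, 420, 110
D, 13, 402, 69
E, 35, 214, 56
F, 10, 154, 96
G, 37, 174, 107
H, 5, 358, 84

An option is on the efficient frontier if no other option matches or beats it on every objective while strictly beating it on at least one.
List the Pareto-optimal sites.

A: dominated by F (highway distance 10≤27, lease 154≤266, floor area 96≥63).
B: not dominated (best highway distance).
C: not dominated (best floor area).
D: dominated by F (highway distance 10≤13, lease 154≤402, floor area 96≥69).
E: dominated by F (highway distance 10≤35, lease 154≤214, floor area 96≥56).
F: not dominated (best lease).
G: not dominated.
H: not dominated.

B, C, F, G, H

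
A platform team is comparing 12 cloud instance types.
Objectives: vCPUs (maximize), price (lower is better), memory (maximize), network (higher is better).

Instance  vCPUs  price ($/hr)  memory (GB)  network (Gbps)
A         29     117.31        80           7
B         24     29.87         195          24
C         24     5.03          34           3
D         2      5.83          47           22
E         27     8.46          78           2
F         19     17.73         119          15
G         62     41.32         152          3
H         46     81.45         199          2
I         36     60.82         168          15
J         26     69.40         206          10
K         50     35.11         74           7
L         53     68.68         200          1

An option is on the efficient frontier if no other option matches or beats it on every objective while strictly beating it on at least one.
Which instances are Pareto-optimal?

A: dominated by I (vCPUs 36≥29, price 60.82≤117.31, memory 168≥80, network 15≥7).
B: not dominated (best network).
C: not dominated (best price).
D: not dominated.
E: not dominated.
F: not dominated.
G: not dominated (best vCPUs).
H: not dominated.
I: not dominated.
J: not dominated (best memory).
K: not dominated.
L: not dominated.

B, C, D, E, F, G, H, I, J, K, L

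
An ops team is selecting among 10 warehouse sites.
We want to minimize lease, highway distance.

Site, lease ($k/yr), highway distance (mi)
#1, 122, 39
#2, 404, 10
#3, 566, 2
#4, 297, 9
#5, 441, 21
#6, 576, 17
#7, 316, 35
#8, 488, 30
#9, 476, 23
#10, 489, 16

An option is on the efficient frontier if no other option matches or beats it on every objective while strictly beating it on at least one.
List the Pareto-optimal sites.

#1: not dominated (best lease).
#2: dominated by #4 (lease 297≤404, highway distance 9≤10).
#3: not dominated (best highway distance).
#4: not dominated.
#5: dominated by #2 (lease 404≤441, highway distance 10≤21).
#6: dominated by #2 (lease 404≤576, highway distance 10≤17).
#7: dominated by #4 (lease 297≤316, highway distance 9≤35).
#8: dominated by #2 (lease 404≤488, highway distance 10≤30).
#9: dominated by #2 (lease 404≤476, highway distance 10≤23).
#10: dominated by #2 (lease 404≤489, highway distance 10≤16).

#1, #3, #4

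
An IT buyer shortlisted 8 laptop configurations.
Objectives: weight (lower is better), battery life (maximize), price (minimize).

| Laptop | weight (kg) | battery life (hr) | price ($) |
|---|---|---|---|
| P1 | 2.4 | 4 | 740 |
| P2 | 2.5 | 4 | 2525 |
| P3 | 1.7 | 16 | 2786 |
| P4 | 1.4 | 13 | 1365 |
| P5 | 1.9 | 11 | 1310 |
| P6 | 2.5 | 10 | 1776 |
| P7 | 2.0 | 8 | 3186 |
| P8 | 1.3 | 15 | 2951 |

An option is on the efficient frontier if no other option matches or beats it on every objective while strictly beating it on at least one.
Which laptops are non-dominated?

P1: not dominated (best price).
P2: dominated by P1 (weight 2.4≤2.5, battery life 4≥4, price 740≤2525).
P3: not dominated (best battery life).
P4: not dominated.
P5: not dominated.
P6: dominated by P4 (weight 1.4≤2.5, battery life 13≥10, price 1365≤1776).
P7: dominated by P3 (weight 1.7≤2.0, battery life 16≥8, price 2786≤3186).
P8: not dominated (best weight).

P1, P3, P4, P5, P8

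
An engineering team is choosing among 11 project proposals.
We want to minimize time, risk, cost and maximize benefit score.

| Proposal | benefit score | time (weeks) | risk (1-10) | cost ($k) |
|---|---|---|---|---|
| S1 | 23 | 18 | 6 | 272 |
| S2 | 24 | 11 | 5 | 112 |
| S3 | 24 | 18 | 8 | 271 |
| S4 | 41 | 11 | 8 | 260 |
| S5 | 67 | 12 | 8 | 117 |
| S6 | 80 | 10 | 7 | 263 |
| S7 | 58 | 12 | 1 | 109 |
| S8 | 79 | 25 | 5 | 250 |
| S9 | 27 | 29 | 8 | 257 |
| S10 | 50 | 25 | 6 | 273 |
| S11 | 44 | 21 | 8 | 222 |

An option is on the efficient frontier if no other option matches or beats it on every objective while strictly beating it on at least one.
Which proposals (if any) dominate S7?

S1: worse on benefit score (23 vs 58).
S2: worse on benefit score (24 vs 58).
S3: worse on benefit score (24 vs 58).
S4: worse on benefit score (41 vs 58).
S5: worse on risk (8 vs 1).
S6: worse on risk (7 vs 1).
S8: worse on time (25 vs 12).
S9: worse on benefit score (27 vs 58).
S10: worse on benefit score (50 vs 58).
S11: worse on benefit score (44 vs 58).
No option dominates S7.

none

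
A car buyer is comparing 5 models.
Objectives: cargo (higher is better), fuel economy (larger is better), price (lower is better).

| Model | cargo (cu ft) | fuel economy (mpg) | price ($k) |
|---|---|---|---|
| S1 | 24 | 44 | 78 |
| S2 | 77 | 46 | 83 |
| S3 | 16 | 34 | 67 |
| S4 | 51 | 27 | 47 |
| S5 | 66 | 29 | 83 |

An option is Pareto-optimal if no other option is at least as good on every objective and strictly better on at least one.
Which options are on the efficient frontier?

S1: not dominated.
S2: not dominated (best cargo).
S3: not dominated.
S4: not dominated (best price).
S5: dominated by S2 (cargo 77≥66, fuel economy 46≥29, price 83≤83).

S1, S2, S3, S4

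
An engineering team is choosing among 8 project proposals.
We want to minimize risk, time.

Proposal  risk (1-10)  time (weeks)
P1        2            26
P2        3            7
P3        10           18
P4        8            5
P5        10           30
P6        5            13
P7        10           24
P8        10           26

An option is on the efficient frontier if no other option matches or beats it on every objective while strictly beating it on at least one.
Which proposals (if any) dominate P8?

P1: risk 2≤10, time 26≤26 — dominates P8.
P2: risk 3≤10, time 7≤26 — dominates P8.
P3: risk 10≤10, time 18≤26 — dominates P8.
P4: risk 8≤10, time 5≤26 — dominates P8.
P6: risk 5≤10, time 13≤26 — dominates P8.
P7: risk 10≤10, time 24≤26 — dominates P8.
Others (P5) are each worse than P8 on at least one objective.

P1, P2, P3, P4, P6, P7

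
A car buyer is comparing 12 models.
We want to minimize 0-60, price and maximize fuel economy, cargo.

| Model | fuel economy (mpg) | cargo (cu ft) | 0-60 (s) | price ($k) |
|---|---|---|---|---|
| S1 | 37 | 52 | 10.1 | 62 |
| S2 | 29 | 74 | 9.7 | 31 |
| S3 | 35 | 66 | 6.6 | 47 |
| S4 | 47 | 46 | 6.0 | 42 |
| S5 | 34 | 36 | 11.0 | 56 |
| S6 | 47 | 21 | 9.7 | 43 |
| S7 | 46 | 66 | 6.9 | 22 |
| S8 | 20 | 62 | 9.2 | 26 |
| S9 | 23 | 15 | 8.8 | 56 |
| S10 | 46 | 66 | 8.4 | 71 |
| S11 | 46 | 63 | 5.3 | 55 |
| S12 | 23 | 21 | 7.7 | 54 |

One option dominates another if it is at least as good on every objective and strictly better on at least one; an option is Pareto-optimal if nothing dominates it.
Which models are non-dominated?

S2, S3, S4, S7, S11

S1: dominated by S7 (fuel economy 46≥37, cargo 66≥52, 0-60 6.9≤10.1, price 22≤62).
S2: not dominated (best cargo).
S3: not dominated.
S4: not dominated.
S5: dominated by S3 (fuel economy 35≥34, cargo 66≥36, 0-60 6.6≤11.0, price 47≤56).
S6: dominated by S4 (fuel economy 47≥47, cargo 46≥21, 0-60 6.0≤9.7, price 42≤43).
S7: not dominated (best price).
S8: dominated by S7 (fuel economy 46≥20, cargo 66≥62, 0-60 6.9≤9.2, price 22≤26).
S9: dominated by S3 (fuel economy 35≥23, cargo 66≥15, 0-60 6.6≤8.8, price 47≤56).
S10: dominated by S7 (fuel economy 46≥46, cargo 66≥66, 0-60 6.9≤8.4, price 22≤71).
S11: not dominated (best 0-60).
S12: dominated by S3 (fuel economy 35≥23, cargo 66≥21, 0-60 6.6≤7.7, price 47≤54).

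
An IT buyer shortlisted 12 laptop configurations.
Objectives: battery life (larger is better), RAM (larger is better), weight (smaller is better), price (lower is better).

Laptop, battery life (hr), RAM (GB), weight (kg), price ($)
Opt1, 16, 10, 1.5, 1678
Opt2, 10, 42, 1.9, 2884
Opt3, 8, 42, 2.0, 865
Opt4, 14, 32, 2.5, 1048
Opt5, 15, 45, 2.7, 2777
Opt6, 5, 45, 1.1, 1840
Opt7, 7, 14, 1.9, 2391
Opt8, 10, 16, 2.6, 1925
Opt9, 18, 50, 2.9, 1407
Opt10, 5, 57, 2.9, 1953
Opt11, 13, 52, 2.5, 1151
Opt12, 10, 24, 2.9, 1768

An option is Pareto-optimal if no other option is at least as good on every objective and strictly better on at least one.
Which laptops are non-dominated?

Opt1: not dominated.
Opt2: not dominated.
Opt3: not dominated (best price).
Opt4: not dominated.
Opt5: not dominated.
Opt6: not dominated (best weight).
Opt7: not dominated.
Opt8: dominated by Opt4 (battery life 14≥10, RAM 32≥16, weight 2.5≤2.6, price 1048≤1925).
Opt9: not dominated (best battery life).
Opt10: not dominated (best RAM).
Opt11: not dominated.
Opt12: dominated by Opt4 (battery life 14≥10, RAM 32≥24, weight 2.5≤2.9, price 1048≤1768).

Opt1, Opt2, Opt3, Opt4, Opt5, Opt6, Opt7, Opt9, Opt10, Opt11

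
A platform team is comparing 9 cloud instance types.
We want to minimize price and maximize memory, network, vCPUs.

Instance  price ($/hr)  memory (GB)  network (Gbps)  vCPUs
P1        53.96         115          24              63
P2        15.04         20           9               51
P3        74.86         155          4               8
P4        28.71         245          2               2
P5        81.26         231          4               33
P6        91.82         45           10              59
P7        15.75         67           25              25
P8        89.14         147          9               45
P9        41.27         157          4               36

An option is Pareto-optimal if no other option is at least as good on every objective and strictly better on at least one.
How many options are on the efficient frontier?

P1: not dominated (best vCPUs).
P2: not dominated (best price).
P3: dominated by P9 (price 41.27≤74.86, memory 157≥155, network 4≥4, vCPUs 36≥8).
P4: not dominated (best memory).
P5: not dominated.
P6: dominated by P1 (price 53.96≤91.82, memory 115≥45, network 24≥10, vCPUs 63≥59).
P7: not dominated (best network).
P8: not dominated.
P9: not dominated.
Pareto-optimal: P1, P2, P4, P5, P7, P8, P9 → 7.

7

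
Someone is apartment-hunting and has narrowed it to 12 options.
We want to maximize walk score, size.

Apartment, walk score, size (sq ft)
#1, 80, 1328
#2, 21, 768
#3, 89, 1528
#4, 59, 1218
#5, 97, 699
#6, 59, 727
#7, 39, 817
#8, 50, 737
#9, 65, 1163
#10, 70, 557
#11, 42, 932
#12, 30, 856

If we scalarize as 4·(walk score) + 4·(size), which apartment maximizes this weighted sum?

#3

#1: 4·80 + 4·1328 = 5632
#2: 4·21 + 4·768 = 3156
#3: 4·89 + 4·1528 = 6468
#4: 4·59 + 4·1218 = 5108
#5: 4·97 + 4·699 = 3184
#6: 4·59 + 4·727 = 3144
#7: 4·39 + 4·817 = 3424
#8: 4·50 + 4·737 = 3148
#9: 4·65 + 4·1163 = 4912
#10: 4·70 + 4·557 = 2508
#11: 4·42 + 4·932 = 3896
#12: 4·30 + 4·856 = 3544
Highest: #3 at 6468.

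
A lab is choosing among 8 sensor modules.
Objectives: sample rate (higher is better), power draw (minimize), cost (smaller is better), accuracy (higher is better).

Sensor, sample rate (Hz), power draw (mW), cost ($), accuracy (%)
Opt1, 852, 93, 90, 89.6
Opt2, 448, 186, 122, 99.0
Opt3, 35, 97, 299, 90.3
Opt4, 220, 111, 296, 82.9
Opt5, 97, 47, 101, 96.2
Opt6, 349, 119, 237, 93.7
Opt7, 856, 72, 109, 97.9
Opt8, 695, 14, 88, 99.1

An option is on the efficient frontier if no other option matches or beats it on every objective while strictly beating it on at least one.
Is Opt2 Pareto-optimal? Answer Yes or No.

No

Opt8 vs Opt2: sample rate 695≥448, power draw 14≤186, cost 88≤122, accuracy 99.1≥99.0 — Opt8 is at least as good on every objective and strictly better on at least one, so Opt8 dominates Opt2.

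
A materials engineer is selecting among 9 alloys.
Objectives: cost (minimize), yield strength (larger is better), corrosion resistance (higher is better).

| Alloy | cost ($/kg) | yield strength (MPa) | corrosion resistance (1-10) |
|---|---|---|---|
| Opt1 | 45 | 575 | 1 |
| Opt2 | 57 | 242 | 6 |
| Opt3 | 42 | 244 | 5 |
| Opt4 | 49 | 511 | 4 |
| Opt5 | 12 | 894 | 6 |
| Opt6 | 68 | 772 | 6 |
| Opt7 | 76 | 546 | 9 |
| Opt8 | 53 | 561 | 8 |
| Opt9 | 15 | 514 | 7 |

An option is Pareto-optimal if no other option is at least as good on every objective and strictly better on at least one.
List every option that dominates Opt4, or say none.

Opt5: cost 12≤49, yield strength 894≥511, corrosion resistance 6≥4 — dominates Opt4.
Opt9: cost 15≤49, yield strength 514≥511, corrosion resistance 7≥4 — dominates Opt4.
Others (Opt1, Opt2, Opt3, Opt6, Opt7, Opt8) are each worse than Opt4 on at least one objective.

Opt5, Opt9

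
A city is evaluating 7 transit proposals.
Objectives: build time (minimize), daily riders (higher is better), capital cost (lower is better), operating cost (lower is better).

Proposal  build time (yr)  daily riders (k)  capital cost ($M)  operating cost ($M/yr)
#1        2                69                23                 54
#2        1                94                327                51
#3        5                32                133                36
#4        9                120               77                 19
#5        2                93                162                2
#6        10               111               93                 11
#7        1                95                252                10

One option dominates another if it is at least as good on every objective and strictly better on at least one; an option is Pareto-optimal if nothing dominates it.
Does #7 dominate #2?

Yes

#7 vs #2: build time 1≤1, daily riders 95≥94, capital cost 252≤327, operating cost 10≤51 — #7 is at least as good on every objective with at least one strict improvement.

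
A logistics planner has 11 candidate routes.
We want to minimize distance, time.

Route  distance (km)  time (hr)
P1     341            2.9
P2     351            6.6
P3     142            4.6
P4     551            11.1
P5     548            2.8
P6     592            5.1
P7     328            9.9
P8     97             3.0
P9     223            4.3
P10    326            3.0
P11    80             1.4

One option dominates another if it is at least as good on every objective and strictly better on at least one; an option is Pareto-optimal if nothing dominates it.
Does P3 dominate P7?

P3 vs P7: distance 142≤328, time 4.6≤9.9 — P3 is at least as good on every objective with at least one strict improvement.

Yes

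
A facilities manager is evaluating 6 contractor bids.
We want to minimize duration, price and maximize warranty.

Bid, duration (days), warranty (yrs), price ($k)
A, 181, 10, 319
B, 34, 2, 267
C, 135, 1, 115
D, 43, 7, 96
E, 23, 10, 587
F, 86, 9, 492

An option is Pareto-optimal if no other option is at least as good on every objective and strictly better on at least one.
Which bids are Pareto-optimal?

A, B, D, E, F

A: not dominated.
B: not dominated.
C: dominated by D (duration 43≤135, warranty 7≥1, price 96≤115).
D: not dominated (best price).
E: not dominated (best duration).
F: not dominated.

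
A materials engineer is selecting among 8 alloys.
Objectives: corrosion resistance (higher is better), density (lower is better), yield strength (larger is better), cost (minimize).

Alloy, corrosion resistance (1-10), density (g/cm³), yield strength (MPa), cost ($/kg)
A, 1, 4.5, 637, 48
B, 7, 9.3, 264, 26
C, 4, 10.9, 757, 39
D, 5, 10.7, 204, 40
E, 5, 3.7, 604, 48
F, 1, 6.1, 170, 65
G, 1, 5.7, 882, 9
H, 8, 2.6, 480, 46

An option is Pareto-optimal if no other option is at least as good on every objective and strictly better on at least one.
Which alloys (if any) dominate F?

A: corrosion resistance 1≥1, density 4.5≤6.1, yield strength 637≥170, cost 48≤65 — dominates F.
E: corrosion resistance 5≥1, density 3.7≤6.1, yield strength 604≥170, cost 48≤65 — dominates F.
G: corrosion resistance 1≥1, density 5.7≤6.1, yield strength 882≥170, cost 9≤65 — dominates F.
H: corrosion resistance 8≥1, density 2.6≤6.1, yield strength 480≥170, cost 46≤65 — dominates F.
Others (B, C, D) are each worse than F on at least one objective.

A, E, G, H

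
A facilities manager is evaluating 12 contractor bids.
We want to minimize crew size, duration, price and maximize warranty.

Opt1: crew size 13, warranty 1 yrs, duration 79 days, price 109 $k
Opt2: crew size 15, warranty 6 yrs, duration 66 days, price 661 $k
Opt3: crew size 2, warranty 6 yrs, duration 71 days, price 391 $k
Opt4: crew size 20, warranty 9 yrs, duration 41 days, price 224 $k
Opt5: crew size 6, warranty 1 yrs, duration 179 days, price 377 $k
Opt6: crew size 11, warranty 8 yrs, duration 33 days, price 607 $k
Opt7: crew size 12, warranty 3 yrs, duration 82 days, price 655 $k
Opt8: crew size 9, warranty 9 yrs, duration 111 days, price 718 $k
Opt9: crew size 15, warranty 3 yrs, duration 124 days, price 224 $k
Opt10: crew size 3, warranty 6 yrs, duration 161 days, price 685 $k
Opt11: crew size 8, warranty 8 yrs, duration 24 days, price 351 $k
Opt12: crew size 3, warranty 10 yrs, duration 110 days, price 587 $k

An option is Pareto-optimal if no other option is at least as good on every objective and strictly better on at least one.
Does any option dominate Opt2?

Opt6 vs Opt2: crew size 11≤15, warranty 8≥6, duration 33≤66, price 607≤661 — Opt6 is at least as good on every objective and strictly better on at least one, so Opt6 dominates Opt2.

Yes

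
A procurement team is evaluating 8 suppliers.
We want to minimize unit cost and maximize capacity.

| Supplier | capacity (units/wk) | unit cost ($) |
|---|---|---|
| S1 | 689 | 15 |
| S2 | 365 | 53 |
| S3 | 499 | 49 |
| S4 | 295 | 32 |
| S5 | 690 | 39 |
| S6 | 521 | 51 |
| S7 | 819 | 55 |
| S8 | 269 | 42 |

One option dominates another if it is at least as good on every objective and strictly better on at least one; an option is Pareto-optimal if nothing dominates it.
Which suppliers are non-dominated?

S1: not dominated (best unit cost).
S2: dominated by S1 (capacity 689≥365, unit cost 15≤53).
S3: dominated by S1 (capacity 689≥499, unit cost 15≤49).
S4: dominated by S1 (capacity 689≥295, unit cost 15≤32).
S5: not dominated.
S6: dominated by S1 (capacity 689≥521, unit cost 15≤51).
S7: not dominated (best capacity).
S8: dominated by S1 (capacity 689≥269, unit cost 15≤42).

S1, S5, S7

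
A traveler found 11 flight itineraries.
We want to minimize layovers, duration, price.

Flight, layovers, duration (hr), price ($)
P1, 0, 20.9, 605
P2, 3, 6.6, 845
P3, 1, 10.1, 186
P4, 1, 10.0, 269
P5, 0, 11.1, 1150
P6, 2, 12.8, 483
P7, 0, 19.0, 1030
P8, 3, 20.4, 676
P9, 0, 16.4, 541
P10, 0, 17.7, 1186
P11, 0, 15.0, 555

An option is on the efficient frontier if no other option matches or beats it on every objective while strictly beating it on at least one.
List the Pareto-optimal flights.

P2, P3, P4, P5, P9, P11

P1: dominated by P9 (layovers 0≤0, duration 16.4≤20.9, price 541≤605).
P2: not dominated (best duration).
P3: not dominated (best price).
P4: not dominated.
P5: not dominated.
P6: dominated by P3 (layovers 1≤2, duration 10.1≤12.8, price 186≤483).
P7: dominated by P9 (layovers 0≤0, duration 16.4≤19.0, price 541≤1030).
P8: dominated by P3 (layovers 1≤3, duration 10.1≤20.4, price 186≤676).
P9: not dominated.
P10: dominated by P5 (layovers 0≤0, duration 11.1≤17.7, price 1150≤1186).
P11: not dominated.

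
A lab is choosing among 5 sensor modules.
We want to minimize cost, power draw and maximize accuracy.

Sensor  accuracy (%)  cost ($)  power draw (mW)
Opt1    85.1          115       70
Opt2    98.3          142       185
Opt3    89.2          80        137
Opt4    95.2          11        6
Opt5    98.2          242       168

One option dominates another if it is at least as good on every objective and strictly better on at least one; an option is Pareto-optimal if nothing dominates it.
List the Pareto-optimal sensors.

Opt1: dominated by Opt4 (accuracy 95.2≥85.1, cost 11≤115, power draw 6≤70).
Opt2: not dominated (best accuracy).
Opt3: dominated by Opt4 (accuracy 95.2≥89.2, cost 11≤80, power draw 6≤137).
Opt4: not dominated (best cost).
Opt5: not dominated.

Opt2, Opt4, Opt5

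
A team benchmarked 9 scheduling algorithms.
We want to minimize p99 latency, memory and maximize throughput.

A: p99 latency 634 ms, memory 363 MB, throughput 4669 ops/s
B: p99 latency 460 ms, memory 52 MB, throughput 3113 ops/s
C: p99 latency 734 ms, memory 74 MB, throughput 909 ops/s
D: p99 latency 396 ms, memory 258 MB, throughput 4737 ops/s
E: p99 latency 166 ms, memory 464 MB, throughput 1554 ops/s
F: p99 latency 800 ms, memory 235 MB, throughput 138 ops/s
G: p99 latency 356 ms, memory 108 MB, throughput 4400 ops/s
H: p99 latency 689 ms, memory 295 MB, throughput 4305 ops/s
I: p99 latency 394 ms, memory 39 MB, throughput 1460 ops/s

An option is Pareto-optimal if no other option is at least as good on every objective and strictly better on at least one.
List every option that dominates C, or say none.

B: p99 latency 460≤734, memory 52≤74, throughput 3113≥909 — dominates C.
I: p99 latency 394≤734, memory 39≤74, throughput 1460≥909 — dominates C.
Others (A, D, E, F, G, H) are each worse than C on at least one objective.

B, I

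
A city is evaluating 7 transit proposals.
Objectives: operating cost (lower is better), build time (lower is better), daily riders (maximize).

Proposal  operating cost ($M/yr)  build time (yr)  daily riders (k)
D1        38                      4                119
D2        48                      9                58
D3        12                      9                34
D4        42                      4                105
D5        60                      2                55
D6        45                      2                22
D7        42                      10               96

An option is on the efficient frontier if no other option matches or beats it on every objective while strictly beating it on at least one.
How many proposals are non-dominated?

D1: not dominated (best daily riders).
D2: dominated by D1 (operating cost 38≤48, build time 4≤9, daily riders 119≥58).
D3: not dominated (best operating cost).
D4: dominated by D1 (operating cost 38≤42, build time 4≤4, daily riders 119≥105).
D5: not dominated.
D6: not dominated.
D7: dominated by D1 (operating cost 38≤42, build time 4≤10, daily riders 119≥96).
Pareto-optimal: D1, D3, D5, D6 → 4.

4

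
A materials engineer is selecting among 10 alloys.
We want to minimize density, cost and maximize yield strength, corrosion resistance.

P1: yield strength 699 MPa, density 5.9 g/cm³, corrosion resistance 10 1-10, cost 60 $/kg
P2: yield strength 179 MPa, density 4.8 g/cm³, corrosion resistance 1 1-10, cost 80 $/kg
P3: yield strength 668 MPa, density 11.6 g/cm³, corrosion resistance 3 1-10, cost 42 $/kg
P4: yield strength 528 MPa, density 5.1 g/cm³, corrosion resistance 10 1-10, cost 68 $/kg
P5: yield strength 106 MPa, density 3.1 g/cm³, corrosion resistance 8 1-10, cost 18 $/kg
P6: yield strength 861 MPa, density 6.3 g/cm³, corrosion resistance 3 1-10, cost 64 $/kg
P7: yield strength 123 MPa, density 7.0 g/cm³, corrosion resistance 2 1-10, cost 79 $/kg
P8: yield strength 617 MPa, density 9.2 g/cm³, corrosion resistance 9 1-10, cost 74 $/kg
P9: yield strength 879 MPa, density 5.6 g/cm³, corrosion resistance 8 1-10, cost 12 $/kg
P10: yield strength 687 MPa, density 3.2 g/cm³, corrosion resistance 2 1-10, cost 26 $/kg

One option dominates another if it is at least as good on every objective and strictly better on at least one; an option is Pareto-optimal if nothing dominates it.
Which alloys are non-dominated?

P1, P4, P5, P9, P10

P1: not dominated.
P2: dominated by P10 (yield strength 687≥179, density 3.2≤4.8, corrosion resistance 2≥1, cost 26≤80).
P3: dominated by P9 (yield strength 879≥668, density 5.6≤11.6, corrosion resistance 8≥3, cost 12≤42).
P4: not dominated.
P5: not dominated (best density).
P6: dominated by P9 (yield strength 879≥861, density 5.6≤6.3, corrosion resistance 8≥3, cost 12≤64).
P7: dominated by P1 (yield strength 699≥123, density 5.9≤7.0, corrosion resistance 10≥2, cost 60≤79).
P8: dominated by P1 (yield strength 699≥617, density 5.9≤9.2, corrosion resistance 10≥9, cost 60≤74).
P9: not dominated (best yield strength).
P10: not dominated.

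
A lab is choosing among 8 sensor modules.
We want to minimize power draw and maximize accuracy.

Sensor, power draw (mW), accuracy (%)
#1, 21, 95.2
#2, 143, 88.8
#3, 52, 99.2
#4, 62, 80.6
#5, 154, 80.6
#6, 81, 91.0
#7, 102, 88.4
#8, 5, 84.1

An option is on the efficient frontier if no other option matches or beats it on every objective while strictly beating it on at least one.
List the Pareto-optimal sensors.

#1, #3, #8

#1: not dominated.
#2: dominated by #1 (power draw 21≤143, accuracy 95.2≥88.8).
#3: not dominated (best accuracy).
#4: dominated by #1 (power draw 21≤62, accuracy 95.2≥80.6).
#5: dominated by #1 (power draw 21≤154, accuracy 95.2≥80.6).
#6: dominated by #1 (power draw 21≤81, accuracy 95.2≥91.0).
#7: dominated by #1 (power draw 21≤102, accuracy 95.2≥88.4).
#8: not dominated (best power draw).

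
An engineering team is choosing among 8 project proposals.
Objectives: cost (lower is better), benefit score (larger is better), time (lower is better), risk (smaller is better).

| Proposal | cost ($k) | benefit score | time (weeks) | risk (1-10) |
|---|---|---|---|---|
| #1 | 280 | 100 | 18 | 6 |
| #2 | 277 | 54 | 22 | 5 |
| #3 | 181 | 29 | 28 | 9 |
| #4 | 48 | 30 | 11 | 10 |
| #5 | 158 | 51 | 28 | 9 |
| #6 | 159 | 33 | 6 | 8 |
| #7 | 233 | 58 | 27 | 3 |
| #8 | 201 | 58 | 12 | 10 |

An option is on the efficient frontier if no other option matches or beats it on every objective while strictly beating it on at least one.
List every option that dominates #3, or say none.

#5: cost 158≤181, benefit score 51≥29, time 28≤28, risk 9≤9 — dominates #3.
#6: cost 159≤181, benefit score 33≥29, time 6≤28, risk 8≤9 — dominates #3.
Others (#1, #2, #4, #7, #8) are each worse than #3 on at least one objective.

#5, #6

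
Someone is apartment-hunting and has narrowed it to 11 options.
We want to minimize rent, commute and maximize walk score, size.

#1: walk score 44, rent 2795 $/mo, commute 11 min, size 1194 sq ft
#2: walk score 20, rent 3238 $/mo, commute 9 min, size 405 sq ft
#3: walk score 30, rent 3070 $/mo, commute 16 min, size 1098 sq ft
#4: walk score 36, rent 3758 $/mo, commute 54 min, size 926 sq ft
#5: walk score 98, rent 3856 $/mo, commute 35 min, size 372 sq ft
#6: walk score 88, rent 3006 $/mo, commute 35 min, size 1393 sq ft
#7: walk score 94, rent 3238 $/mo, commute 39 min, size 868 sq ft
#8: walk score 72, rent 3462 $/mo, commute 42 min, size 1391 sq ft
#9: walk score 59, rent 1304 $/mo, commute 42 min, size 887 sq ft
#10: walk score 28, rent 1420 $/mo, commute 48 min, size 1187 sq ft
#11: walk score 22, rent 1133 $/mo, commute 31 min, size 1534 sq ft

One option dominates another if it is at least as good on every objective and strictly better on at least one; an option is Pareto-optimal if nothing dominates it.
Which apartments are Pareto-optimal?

#1: not dominated.
#2: not dominated (best commute).
#3: dominated by #1 (walk score 44≥30, rent 2795≤3070, commute 11≤16, size 1194≥1098).
#4: dominated by #1 (walk score 44≥36, rent 2795≤3758, commute 11≤54, size 1194≥926).
#5: not dominated (best walk score).
#6: not dominated.
#7: not dominated.
#8: dominated by #6 (walk score 88≥72, rent 3006≤3462, commute 35≤42, size 1393≥1391).
#9: not dominated.
#10: not dominated.
#11: not dominated (best rent).

#1, #2, #5, #6, #7, #9, #10, #11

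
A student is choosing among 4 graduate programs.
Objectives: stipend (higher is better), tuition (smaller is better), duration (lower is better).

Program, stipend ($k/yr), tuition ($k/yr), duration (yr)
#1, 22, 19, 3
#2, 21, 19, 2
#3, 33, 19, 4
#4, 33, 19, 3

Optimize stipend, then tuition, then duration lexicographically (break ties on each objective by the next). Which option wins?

First maximize stipend: best is 33, kept {#3, #4}.
Then minimize tuition: best is 19, kept {#3, #4}.
Then minimize duration: best is 3, kept {#4}.

#4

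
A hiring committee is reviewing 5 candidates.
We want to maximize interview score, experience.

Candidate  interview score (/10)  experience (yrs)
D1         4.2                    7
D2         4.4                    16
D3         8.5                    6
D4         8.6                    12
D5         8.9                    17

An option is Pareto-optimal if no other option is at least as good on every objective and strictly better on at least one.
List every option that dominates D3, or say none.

D4, D5

D4: interview score 8.6≥8.5, experience 12≥6 — dominates D3.
D5: interview score 8.9≥8.5, experience 17≥6 — dominates D3.
Others (D1, D2) are each worse than D3 on at least one objective.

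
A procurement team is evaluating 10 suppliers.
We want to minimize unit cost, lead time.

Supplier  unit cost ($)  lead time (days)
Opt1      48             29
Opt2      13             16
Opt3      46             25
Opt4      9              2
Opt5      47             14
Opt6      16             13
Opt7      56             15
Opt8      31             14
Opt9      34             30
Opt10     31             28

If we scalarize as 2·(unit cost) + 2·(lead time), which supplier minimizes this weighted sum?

Opt4

Opt1: 2·48 + 2·29 = 154
Opt2: 2·13 + 2·16 = 58
Opt3: 2·46 + 2·25 = 142
Opt4: 2·9 + 2·2 = 22
Opt5: 2·47 + 2·14 = 122
Opt6: 2·16 + 2·13 = 58
Opt7: 2·56 + 2·15 = 142
Opt8: 2·31 + 2·14 = 90
Opt9: 2·34 + 2·30 = 128
Opt10: 2·31 + 2·28 = 118
Lowest: Opt4 at 22.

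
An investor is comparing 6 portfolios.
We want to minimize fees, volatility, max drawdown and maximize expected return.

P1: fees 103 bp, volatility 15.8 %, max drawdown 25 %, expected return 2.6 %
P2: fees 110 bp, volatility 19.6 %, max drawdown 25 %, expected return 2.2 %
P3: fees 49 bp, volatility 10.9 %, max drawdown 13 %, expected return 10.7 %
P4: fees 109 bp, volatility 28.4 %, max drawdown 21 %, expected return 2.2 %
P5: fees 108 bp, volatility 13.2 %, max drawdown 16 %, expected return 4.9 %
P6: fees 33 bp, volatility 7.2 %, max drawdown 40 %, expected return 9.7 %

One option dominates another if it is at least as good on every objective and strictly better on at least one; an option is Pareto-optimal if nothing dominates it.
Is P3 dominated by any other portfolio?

No

P1: worse on fees (103 vs 49).
P2: worse on fees (110 vs 49).
P4: worse on fees (109 vs 49).
P5: worse on fees (108 vs 49).
P6: worse on max drawdown (40 vs 13).
No option is at least as good as P3 on every objective and strictly better on one.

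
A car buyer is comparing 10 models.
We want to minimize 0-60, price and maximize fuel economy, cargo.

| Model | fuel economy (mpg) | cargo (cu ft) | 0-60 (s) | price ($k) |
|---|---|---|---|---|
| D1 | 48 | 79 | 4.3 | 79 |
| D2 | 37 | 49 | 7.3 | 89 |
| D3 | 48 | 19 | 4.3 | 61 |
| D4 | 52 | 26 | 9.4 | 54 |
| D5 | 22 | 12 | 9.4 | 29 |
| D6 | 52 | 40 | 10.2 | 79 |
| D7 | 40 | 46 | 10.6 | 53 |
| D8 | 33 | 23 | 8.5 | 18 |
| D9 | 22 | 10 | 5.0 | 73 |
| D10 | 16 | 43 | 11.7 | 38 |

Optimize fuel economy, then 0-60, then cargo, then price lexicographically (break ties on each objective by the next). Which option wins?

First maximize fuel economy: best is 52, kept {D4, D6}.
Then minimize 0-60: best is 9.4, kept {D4}.

D4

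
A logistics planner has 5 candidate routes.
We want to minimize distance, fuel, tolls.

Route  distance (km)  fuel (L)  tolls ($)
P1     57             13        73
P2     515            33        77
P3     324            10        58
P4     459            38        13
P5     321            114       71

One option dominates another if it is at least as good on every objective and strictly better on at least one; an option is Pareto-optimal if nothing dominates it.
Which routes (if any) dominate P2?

P1: distance 57≤515, fuel 13≤33, tolls 73≤77 — dominates P2.
P3: distance 324≤515, fuel 10≤33, tolls 58≤77 — dominates P2.
Others (P4, P5) are each worse than P2 on at least one objective.

P1, P3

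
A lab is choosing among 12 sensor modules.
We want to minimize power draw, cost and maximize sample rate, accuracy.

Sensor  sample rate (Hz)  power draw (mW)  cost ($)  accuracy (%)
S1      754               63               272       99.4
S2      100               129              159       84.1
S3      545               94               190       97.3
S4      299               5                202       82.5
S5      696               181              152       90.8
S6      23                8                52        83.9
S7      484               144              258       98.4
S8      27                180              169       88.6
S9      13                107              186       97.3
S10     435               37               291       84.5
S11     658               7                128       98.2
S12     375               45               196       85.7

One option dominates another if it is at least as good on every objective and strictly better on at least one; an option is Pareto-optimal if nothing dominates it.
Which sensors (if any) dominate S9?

S11

S11: sample rate 658≥13, power draw 7≤107, cost 128≤186, accuracy 98.2≥97.3 — dominates S9.
Others (S1, S2, S3, S4, S5, S6, S7, S8, S10, S12) are each worse than S9 on at least one objective.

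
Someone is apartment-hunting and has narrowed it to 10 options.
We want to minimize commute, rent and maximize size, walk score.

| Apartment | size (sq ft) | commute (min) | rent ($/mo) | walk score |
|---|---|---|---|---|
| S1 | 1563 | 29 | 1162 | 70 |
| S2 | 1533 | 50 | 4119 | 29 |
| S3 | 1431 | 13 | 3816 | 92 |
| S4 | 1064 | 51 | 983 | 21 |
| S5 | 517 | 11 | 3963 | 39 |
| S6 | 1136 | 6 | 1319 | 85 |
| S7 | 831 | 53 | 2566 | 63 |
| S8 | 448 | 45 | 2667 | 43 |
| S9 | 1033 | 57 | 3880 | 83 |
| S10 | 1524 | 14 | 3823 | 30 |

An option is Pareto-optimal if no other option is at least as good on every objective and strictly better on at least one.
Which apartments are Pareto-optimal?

S1: not dominated (best size).
S2: dominated by S1 (size 1563≥1533, commute 29≤50, rent 1162≤4119, walk score 70≥29).
S3: not dominated (best walk score).
S4: not dominated (best rent).
S5: dominated by S6 (size 1136≥517, commute 6≤11, rent 1319≤3963, walk score 85≥39).
S6: not dominated (best commute).
S7: dominated by S1 (size 1563≥831, commute 29≤53, rent 1162≤2566, walk score 70≥63).
S8: dominated by S1 (size 1563≥448, commute 29≤45, rent 1162≤2667, walk score 70≥43).
S9: dominated by S3 (size 1431≥1033, commute 13≤57, rent 3816≤3880, walk score 92≥83).
S10: not dominated.

S1, S3, S4, S6, S10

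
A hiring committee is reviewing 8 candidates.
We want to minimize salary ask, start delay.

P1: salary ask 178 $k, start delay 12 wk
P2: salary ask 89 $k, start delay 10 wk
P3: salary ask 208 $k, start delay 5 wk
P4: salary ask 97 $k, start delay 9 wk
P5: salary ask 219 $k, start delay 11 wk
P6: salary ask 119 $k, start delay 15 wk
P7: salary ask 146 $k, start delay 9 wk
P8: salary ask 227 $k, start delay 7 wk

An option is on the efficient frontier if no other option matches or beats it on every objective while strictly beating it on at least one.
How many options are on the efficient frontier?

3

P1: dominated by P2 (salary ask 89≤178, start delay 10≤12).
P2: not dominated (best salary ask).
P3: not dominated (best start delay).
P4: not dominated.
P5: dominated by P2 (salary ask 89≤219, start delay 10≤11).
P6: dominated by P2 (salary ask 89≤119, start delay 10≤15).
P7: dominated by P4 (salary ask 97≤146, start delay 9≤9).
P8: dominated by P3 (salary ask 208≤227, start delay 5≤7).
Pareto-optimal: P2, P3, P4 → 3.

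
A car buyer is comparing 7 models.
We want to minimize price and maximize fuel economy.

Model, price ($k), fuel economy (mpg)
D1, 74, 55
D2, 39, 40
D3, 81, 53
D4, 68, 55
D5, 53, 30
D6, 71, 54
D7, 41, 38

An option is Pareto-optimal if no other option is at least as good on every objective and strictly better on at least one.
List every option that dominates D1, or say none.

D4

D4: price 68≤74, fuel economy 55≥55 — dominates D1.
Others (D2, D3, D5, D6, D7) are each worse than D1 on at least one objective.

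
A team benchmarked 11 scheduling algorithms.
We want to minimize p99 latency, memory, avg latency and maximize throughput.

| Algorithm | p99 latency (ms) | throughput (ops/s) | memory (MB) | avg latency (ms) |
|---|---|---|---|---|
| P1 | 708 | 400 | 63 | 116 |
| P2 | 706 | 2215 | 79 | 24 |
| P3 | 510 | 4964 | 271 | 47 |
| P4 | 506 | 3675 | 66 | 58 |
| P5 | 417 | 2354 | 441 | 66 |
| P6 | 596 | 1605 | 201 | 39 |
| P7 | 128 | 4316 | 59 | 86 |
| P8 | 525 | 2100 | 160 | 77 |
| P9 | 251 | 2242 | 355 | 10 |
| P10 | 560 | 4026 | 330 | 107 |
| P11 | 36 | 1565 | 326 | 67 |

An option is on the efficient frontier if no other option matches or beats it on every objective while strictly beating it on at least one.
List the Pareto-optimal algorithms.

P2, P3, P4, P5, P6, P7, P9, P11

P1: dominated by P7 (p99 latency 128≤708, throughput 4316≥400, memory 59≤63, avg latency 86≤116).
P2: not dominated.
P3: not dominated (best throughput).
P4: not dominated.
P5: not dominated.
P6: not dominated.
P7: not dominated (best memory).
P8: dominated by P4 (p99 latency 506≤525, throughput 3675≥2100, memory 66≤160, avg latency 58≤77).
P9: not dominated (best avg latency).
P10: dominated by P3 (p99 latency 510≤560, throughput 4964≥4026, memory 271≤330, avg latency 47≤107).
P11: not dominated (best p99 latency).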